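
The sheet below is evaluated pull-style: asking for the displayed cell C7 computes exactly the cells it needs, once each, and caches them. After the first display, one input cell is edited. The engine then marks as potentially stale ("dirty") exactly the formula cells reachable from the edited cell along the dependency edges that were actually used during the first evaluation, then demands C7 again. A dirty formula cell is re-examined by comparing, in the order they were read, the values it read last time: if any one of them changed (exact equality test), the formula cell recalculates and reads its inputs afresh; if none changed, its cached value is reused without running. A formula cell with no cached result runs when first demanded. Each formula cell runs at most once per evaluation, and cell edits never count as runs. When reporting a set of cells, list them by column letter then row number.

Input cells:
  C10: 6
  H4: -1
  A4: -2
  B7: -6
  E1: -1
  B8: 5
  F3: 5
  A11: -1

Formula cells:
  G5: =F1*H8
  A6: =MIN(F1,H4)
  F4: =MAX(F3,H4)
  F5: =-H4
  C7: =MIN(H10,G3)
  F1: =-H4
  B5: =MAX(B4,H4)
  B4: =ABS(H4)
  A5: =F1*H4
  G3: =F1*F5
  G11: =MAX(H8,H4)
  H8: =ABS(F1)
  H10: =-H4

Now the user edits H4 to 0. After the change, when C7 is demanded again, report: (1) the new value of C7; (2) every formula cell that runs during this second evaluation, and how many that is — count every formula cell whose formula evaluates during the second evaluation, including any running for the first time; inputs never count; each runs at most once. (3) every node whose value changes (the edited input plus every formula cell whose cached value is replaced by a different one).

First demand of the output computes:
  F1 = -(-1) = 1
  F5 = -(-1) = 1
  G3 = 1 * 1 = 1
  H10 = -(-1) = 1
  C7 = MIN(1, 1) = 1

After the edit, cleaning proceeds:
  F1: a read changed (H4 -1->0) — executes, giving 0.
  F5: a read changed (H4 -1->0) — executes, giving 0.
  G3: a read changed (F1 1->0; F5 1->0) — executes, giving 0.
  H10: a read changed (H4 -1->0) — executes, giving 0.
  C7: a read changed (H10 1->0; G3 1->0) — executes, giving 0.

Demanding C7 again yields 0.
5 formula cells run: C7, F1, F5, G3, H10.
The nodes whose values change: C7, F1, F5, G3, H4, H10.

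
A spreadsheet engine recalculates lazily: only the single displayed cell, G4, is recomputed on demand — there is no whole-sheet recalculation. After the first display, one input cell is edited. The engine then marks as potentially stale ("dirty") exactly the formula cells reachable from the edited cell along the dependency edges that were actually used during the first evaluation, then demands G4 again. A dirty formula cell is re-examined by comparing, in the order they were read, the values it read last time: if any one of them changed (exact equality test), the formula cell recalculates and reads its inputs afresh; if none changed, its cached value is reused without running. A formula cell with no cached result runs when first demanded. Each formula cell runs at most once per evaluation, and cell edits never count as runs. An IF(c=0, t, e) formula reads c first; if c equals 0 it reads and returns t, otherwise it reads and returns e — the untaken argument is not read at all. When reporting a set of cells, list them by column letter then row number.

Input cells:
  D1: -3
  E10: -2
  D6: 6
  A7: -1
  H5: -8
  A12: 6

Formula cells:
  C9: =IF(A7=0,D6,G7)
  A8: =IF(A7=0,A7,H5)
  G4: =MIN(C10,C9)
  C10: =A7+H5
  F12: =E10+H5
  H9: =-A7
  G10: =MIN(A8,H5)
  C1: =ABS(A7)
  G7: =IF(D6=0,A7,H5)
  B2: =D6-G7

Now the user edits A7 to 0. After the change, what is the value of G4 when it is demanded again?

First evaluation (everything demanded from the output):
  C10 = -1 + -8 = -9
  G7 = IF(D6=0: D6=6 -> else branch H5) = -8
  C9 = IF(A7=0: A7=-1 -> else branch G7) = -8
  G4 = MIN(-9, -8) = -9

Propagation after the edit:
  C9: runs — A7 -1->0; result 6.
  C10: runs — A7 -1->0; result -8.
  G4: runs — C10 -9->-8; C9 -8->6; result -8.

New value of G4: -8.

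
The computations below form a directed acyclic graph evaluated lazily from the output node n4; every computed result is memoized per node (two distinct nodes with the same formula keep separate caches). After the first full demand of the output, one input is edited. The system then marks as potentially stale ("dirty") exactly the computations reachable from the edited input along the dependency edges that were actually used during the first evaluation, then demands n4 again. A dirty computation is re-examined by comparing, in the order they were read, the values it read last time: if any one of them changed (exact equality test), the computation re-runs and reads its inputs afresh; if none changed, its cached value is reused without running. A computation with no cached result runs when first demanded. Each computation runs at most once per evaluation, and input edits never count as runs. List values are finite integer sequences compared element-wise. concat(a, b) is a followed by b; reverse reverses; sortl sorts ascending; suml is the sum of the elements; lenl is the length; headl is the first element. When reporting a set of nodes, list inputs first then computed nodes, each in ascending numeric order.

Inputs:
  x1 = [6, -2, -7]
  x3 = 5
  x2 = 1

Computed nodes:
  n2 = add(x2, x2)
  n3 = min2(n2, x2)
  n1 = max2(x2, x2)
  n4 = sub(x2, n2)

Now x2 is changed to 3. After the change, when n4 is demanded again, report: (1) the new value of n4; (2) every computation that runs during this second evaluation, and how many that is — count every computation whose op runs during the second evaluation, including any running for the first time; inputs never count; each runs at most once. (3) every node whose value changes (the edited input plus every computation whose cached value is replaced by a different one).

First demand of the output computes:
  n2 = add(1, 1) = 2
  n4 = sub(1, 2) = -1

After the edit, cleaning proceeds:
  n2: a read changed (x2 1->3; x2 1->3) — executes, giving 6.
  n4: a read changed (x2 1->3; n2 2->6) — executes, giving -3.

Demanding n4 again yields -3.
2 computations run: n2, n4.
The nodes whose values change: x2, n2, n4.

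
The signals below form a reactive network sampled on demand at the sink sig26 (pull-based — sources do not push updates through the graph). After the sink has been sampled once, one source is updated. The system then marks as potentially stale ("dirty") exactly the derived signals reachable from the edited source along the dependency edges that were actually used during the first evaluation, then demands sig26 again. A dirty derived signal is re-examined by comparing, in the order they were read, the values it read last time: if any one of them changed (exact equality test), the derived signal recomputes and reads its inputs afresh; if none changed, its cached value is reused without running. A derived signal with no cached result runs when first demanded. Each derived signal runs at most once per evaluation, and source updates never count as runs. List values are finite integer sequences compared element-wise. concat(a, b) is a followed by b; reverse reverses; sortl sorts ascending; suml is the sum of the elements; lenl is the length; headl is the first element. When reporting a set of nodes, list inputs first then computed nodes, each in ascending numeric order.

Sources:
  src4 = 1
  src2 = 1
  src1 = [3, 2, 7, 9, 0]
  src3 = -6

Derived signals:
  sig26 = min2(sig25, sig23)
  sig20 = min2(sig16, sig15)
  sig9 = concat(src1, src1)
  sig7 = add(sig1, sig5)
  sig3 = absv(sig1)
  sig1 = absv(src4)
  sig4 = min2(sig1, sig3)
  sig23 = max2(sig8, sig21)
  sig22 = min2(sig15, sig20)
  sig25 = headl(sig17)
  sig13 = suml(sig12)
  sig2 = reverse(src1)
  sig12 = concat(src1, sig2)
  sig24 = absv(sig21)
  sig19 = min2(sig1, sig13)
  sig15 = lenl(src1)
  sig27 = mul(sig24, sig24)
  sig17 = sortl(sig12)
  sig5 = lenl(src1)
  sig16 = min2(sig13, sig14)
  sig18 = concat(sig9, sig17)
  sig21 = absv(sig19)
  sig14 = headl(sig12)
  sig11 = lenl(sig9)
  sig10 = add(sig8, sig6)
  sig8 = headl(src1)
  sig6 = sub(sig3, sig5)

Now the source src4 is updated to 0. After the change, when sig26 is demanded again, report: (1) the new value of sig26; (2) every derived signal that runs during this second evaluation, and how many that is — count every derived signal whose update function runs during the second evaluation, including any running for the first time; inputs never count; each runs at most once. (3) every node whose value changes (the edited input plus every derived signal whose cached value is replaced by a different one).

sig26 now evaluates to 0.
Run set: sig1, sig19, sig21, sig23 (4 run).
Changed values: src4, sig1, sig19, sig21.
The important point: sig23 recomputes to an identical value, and the output ends up unchanged.

Initial pass — values computed on the first demand:
  sig1 = absv(1) = 1
  sig2 = reverse([3, 2, 7, 9, 0]) = [0, 9, 7, 2, 3]
  sig8 = headl([3, 2, 7, 9, 0]) = 3
  sig12 = concat([3, 2, 7, 9, 0], [0, 9, 7, 2, 3]) = [3, 2, 7, 9, 0, 0, 9, 7, 2, 3]
  sig13 = suml([3, 2, 7, 9, 0, 0, 9, 7, 2, 3]) = 42
  sig17 = sortl([3, 2, 7, 9, 0, 0, 9, 7, 2, 3]) = [0, 0, 2, 2, 3, 3, 7, 7, 9, 9]
  sig19 = min2(1, 42) = 1
  sig21 = absv(1) = 1
  sig23 = max2(3, 1) = 3
  sig25 = headl([0, 0, 2, 2, 3, 3, 7, 7, 9, 9]) = 0
  sig26 = min2(0, 3) = 0

Second demand — change propagation:
  sig1: re-runs because src4 1->0; new result 0.
  sig19: re-runs because sig1 1->0; new result 0.
  sig21: re-runs because sig19 1->0; new result 0.
  sig23: re-runs because sig21 1->0; new result 3 (unchanged).
  sig26: re-examined; everything it read last time is the same (sig25 unchanged, sig23 unchanged) — cache 0 kept, no run.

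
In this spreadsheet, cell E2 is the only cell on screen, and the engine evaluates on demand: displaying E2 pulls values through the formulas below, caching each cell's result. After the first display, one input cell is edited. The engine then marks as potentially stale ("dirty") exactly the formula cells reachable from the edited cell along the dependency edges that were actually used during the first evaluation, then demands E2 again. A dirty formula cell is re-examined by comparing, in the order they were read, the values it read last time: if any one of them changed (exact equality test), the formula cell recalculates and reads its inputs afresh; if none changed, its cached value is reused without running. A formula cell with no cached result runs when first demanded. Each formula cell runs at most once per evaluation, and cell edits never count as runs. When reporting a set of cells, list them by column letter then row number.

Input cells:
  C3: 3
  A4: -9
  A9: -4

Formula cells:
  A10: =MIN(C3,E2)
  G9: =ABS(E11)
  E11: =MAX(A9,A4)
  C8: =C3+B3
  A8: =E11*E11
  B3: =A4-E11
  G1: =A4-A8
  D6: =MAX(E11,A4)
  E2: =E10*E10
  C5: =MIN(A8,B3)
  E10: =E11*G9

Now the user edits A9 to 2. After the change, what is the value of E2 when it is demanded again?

Initial pass — values computed on the first demand:
  E11 = MAX(-4, -9) = -4
  G9 = ABS(-4) = 4
  E10 = -4 * 4 = -16
  E2 = -16 * -16 = 256

Second demand — change propagation:
  E11: re-runs because A9 -4->2; new result 2.
  G9: re-runs because E11 -4->2; new result 2.
  E10: re-runs because E11 -4->2; G9 4->2; new result 4.
  E2: re-runs because E10 -16->4; E10 -16->4; new result 16.

E2 now evaluates to 16.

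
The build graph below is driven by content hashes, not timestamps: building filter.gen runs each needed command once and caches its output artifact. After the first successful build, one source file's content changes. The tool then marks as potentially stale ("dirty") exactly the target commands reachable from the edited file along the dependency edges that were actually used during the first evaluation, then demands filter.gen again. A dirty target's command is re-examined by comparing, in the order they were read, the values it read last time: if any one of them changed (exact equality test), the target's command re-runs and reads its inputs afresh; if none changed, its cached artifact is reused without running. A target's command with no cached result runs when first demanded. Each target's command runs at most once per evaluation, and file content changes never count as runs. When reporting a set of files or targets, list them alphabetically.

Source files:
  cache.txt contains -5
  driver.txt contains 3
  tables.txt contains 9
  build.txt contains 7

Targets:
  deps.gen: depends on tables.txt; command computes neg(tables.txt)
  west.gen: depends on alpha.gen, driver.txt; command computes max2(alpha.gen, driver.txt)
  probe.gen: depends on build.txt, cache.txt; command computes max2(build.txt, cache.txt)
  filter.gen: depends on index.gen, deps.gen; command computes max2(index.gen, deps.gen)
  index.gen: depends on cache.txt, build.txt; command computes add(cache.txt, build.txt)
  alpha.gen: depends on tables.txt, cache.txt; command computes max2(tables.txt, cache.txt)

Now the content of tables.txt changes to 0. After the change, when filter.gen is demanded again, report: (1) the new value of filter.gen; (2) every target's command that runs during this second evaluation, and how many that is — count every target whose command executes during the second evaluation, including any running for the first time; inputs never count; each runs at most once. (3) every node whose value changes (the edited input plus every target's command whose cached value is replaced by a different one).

filter.gen now evaluates to 2.
Run set: deps.gen, filter.gen (2 run).
Changed values: deps.gen, tables.txt.

Initial pass — values computed on the first demand:
  deps.gen = neg(9) = -9
  index.gen = add(-5, 7) = 2
  filter.gen = max2(2, -9) = 2

Second demand — change propagation:
  deps.gen: re-runs because tables.txt 9->0; new result 0.
  filter.gen: re-runs because deps.gen -9->0; new result 2 (unchanged).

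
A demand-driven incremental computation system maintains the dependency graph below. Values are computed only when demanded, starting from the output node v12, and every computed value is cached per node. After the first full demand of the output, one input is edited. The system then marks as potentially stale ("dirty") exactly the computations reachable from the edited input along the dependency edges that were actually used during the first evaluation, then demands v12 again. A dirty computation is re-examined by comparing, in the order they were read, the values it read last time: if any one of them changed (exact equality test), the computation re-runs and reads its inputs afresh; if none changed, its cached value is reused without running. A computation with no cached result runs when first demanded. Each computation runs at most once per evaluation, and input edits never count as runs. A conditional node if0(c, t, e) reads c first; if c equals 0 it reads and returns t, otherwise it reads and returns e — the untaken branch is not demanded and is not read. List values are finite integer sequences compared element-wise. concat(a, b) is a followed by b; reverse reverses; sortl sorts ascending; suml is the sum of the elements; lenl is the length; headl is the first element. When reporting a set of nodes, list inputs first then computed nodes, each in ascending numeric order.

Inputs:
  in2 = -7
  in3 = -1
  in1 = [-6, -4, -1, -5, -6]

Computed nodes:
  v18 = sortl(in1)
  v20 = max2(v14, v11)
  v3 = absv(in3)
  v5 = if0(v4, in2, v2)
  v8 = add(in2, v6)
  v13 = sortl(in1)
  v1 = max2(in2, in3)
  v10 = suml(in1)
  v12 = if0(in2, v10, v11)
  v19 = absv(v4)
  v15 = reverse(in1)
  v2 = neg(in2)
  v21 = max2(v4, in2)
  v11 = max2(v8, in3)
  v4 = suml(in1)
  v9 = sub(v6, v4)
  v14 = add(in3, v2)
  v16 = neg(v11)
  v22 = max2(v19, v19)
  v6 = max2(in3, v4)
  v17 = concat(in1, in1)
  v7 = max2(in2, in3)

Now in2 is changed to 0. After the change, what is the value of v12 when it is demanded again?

First evaluation (everything demanded from the output):
  v4 = suml([-6, -4, -1, -5, -6]) = -22
  v6 = max2(-1, -22) = -1
  v8 = add(-7, -1) = -8
  v11 = max2(-8, -1) = -1
  v12 = if0(in2=-7 -> else branch v11) = -1

Propagation after the edit:
  v8: marked dirty but never re-examined — demand shifted away from it.
  v10: demanded for the first time — runs, produces -22.
  v11: marked dirty but never re-examined — demand shifted away from it.
  v12: runs — in2 -7->0; result -22.

Key observation: a condition flipped, so demand moved to the other branch — v8, v11 are never re-examined.

New value of v12: -22.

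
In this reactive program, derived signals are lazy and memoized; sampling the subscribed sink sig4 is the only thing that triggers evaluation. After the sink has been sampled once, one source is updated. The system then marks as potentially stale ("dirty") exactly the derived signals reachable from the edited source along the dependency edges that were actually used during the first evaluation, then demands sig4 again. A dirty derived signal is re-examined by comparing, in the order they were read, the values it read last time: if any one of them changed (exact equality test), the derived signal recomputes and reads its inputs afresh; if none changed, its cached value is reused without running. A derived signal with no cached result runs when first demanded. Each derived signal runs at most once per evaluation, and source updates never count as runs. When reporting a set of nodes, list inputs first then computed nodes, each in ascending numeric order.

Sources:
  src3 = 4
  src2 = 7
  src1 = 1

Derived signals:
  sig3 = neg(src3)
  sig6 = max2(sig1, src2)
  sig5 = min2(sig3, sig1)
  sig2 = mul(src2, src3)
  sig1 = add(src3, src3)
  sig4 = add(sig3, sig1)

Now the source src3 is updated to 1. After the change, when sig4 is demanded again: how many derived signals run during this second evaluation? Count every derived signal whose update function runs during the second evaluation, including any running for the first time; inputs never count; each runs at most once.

First demand of the output computes:
  sig1 = add(4, 4) = 8
  sig3 = neg(4) = -4
  sig4 = add(-4, 8) = 4

After the edit, cleaning proceeds:
  sig1: a read changed (src3 4->1; src3 4->1) — executes, giving 2.
  sig3: a read changed (src3 4->1) — executes, giving -1.
  sig4: a read changed (sig3 -4->-1; sig1 8->2) — executes, giving 1.

3 derived signals run: sig1, sig3, sig4.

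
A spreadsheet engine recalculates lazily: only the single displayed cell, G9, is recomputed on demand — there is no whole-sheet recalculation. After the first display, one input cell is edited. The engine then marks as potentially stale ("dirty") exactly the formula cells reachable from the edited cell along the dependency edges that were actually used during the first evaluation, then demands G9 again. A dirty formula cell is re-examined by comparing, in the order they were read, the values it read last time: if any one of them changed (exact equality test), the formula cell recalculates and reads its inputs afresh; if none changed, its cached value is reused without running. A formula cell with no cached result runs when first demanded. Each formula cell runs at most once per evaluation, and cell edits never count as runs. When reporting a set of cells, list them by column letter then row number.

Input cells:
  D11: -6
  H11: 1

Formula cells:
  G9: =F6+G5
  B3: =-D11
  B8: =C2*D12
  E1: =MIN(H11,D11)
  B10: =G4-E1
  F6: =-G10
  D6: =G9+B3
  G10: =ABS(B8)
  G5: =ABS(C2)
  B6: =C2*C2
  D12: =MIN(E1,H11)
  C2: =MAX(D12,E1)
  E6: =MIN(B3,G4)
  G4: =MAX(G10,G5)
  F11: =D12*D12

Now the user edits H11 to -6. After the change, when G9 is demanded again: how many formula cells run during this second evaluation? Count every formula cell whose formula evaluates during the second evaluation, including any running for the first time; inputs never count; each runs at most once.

First evaluation (everything demanded from the output):
  E1 = MIN(1, -6) = -6
  D12 = MIN(-6, 1) = -6
  C2 = MAX(-6, -6) = -6
  B8 = -6 * -6 = 36
  G5 = ABS(-6) = 6
  G10 = ABS(36) = 36
  F6 = -(36) = -36
  G9 = -36 + 6 = -30

Propagation after the edit:
  E1: runs — H11 1->-6; result -6 (same value as before).
  D12: runs — H11 1->-6; result -6 (same value as before).
  C2: checked — values it read are unchanged (D12 unchanged, E1 unchanged); reused cached -6 without running.
  B8: checked — values it read are unchanged (C2 unchanged, D12 unchanged); reused cached 36 without running.
  G5: checked — values it read are unchanged (C2 unchanged); reused cached 6 without running.
  G10: checked — values it read are unchanged (B8 unchanged); reused cached 36 without running.
  F6: checked — values it read are unchanged (G10 unchanged); reused cached -36 without running.
  G9: checked — values it read are unchanged (F6 unchanged, G5 unchanged); reused cached -30 without running.

Key observation: the cutoff stops propagation at C2 — its inputs' values are unchanged, so it reuses its cache.

Formula cells that run: D12, E1 — 2 in total.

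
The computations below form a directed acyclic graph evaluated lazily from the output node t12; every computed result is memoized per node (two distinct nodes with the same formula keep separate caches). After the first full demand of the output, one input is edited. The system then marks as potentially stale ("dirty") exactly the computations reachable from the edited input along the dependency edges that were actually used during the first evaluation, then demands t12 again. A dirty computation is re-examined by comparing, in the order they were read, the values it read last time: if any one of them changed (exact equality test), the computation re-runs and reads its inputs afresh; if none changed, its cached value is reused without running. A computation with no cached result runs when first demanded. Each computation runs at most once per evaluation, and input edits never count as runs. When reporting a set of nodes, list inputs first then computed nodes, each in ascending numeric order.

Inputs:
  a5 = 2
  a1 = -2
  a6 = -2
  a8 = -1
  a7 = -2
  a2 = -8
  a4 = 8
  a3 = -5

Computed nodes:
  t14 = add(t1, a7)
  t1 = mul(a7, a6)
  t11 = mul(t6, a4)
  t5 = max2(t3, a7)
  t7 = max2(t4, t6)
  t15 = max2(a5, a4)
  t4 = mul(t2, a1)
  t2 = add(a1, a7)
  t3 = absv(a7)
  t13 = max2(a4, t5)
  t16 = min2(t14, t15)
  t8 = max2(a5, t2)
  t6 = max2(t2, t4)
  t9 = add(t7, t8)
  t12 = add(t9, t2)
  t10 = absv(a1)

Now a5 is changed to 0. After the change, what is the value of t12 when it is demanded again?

Demanding t12 again yields 4.

First demand of the output computes:
  t2 = add(-2, -2) = -4
  t4 = mul(-4, -2) = 8
  t6 = max2(-4, 8) = 8
  t7 = max2(8, 8) = 8
  t8 = max2(2, -4) = 2
  t9 = add(8, 2) = 10
  t12 = add(10, -4) = 6

After the edit, cleaning proceeds:
  t8: a read changed (a5 2->0) — executes, giving 0.
  t9: a read changed (t8 2->0) — executes, giving 8.
  t12: a read changed (t9 10->8) — executes, giving 4.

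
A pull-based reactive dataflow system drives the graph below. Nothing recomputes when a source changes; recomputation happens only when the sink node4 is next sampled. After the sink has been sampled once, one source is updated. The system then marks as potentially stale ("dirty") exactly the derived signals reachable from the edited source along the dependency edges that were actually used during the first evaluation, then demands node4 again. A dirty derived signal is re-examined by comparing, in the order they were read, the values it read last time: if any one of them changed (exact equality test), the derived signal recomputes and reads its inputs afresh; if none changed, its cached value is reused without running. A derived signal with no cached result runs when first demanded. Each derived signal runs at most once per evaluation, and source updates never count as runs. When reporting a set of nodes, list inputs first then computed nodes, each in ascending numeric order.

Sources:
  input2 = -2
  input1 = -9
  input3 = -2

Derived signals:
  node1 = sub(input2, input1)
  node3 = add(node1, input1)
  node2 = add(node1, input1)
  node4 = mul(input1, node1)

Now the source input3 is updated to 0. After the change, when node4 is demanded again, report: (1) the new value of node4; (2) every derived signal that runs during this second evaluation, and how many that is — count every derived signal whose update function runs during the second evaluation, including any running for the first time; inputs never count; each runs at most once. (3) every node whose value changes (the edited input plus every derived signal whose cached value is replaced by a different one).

First evaluation (everything demanded from the output):
  node1 = sub(-2, -9) = 7
  node4 = mul(-9, 7) = -63

Propagation after the edit:
  input3 feeds no computation that the output demands — nothing is marked dirty and nothing runs.

Key observation: input3 is never demanded by the output, so the edit triggers no recomputation at all.

New value of node4: -63.
Derived signals that run: none — 0 in total.
Values that change: input3.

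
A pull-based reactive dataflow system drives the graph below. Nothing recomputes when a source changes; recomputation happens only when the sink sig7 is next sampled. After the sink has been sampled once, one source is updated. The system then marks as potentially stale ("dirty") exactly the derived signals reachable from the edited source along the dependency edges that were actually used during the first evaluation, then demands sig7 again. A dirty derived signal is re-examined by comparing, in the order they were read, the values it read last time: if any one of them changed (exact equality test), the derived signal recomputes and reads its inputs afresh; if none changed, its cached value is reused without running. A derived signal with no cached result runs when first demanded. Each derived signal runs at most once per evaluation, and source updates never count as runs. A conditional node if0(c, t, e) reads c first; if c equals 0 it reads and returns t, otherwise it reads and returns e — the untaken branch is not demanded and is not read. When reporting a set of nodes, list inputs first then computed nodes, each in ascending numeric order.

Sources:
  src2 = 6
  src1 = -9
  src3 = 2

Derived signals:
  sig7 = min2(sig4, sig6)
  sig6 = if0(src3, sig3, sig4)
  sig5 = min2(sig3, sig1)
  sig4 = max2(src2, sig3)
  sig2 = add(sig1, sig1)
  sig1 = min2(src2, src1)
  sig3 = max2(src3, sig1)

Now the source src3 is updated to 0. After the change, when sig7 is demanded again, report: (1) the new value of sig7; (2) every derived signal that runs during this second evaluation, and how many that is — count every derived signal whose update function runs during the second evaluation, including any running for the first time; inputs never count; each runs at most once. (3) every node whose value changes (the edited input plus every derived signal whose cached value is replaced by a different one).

New value of sig7: 0.
Derived signals that run: sig3, sig4, sig6, sig7 — 4 in total.
Values that change: src3, sig3, sig6, sig7.

First evaluation (everything demanded from the output):
  sig1 = min2(6, -9) = -9
  sig3 = max2(2, -9) = 2
  sig4 = max2(6, 2) = 6
  sig6 = if0(src3=2 -> else branch sig4) = 6
  sig7 = min2(6, 6) = 6

Propagation after the edit:
  sig3: runs — src3 2->0; result 0.
  sig4: runs — sig3 2->0; result 6 (same value as before).
  sig6: runs — src3 2->0; result 0.
  sig7: runs — sig6 6->0; result 0.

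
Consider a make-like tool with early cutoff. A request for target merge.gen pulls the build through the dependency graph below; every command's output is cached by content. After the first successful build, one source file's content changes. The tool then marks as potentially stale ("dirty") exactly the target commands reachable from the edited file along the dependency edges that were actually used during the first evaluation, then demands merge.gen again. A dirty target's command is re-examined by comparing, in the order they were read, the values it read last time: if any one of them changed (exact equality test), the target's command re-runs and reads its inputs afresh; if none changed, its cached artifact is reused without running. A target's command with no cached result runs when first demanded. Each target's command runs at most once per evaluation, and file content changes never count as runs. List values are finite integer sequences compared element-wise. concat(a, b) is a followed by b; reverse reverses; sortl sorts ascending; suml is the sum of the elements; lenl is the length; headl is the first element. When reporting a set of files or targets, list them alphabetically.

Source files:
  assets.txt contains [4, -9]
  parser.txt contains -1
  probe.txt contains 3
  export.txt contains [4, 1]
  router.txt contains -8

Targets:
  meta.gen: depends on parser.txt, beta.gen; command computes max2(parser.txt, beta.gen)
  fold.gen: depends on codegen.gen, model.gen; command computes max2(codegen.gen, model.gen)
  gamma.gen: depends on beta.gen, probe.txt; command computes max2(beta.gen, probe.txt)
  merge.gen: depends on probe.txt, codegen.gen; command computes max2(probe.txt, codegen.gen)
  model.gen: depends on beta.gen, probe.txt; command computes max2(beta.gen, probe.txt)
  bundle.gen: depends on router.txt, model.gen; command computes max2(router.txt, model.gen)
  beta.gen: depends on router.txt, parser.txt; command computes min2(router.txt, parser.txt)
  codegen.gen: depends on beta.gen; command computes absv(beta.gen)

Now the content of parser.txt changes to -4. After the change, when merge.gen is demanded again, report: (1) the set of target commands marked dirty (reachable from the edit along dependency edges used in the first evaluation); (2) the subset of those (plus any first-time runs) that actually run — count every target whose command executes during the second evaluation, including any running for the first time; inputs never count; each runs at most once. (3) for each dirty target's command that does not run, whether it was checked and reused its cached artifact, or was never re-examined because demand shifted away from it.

The edit dirties: beta.gen, codegen.gen, merge.gen.
1 target commands run: beta.gen.
Cache hits after checking: codegen.gen, merge.gen.
Note the absorption at beta.gen: it re-runs yet its value is the same, leaving the output's value untouched.

First demand of the output computes:
  beta.gen = min2(-8, -1) = -8
  codegen.gen = absv(-8) = 8
  merge.gen = max2(3, 8) = 8

After the edit, cleaning proceeds:
  beta.gen: a read changed (parser.txt -1->-4) — executes, giving -8 — identical to its old value.
  codegen.gen: dirty, but its reads are unchanged (beta.gen unchanged); cached 8 stands.
  merge.gen: dirty, but its reads are unchanged (probe.txt unchanged, codegen.gen unchanged); cached 8 stands.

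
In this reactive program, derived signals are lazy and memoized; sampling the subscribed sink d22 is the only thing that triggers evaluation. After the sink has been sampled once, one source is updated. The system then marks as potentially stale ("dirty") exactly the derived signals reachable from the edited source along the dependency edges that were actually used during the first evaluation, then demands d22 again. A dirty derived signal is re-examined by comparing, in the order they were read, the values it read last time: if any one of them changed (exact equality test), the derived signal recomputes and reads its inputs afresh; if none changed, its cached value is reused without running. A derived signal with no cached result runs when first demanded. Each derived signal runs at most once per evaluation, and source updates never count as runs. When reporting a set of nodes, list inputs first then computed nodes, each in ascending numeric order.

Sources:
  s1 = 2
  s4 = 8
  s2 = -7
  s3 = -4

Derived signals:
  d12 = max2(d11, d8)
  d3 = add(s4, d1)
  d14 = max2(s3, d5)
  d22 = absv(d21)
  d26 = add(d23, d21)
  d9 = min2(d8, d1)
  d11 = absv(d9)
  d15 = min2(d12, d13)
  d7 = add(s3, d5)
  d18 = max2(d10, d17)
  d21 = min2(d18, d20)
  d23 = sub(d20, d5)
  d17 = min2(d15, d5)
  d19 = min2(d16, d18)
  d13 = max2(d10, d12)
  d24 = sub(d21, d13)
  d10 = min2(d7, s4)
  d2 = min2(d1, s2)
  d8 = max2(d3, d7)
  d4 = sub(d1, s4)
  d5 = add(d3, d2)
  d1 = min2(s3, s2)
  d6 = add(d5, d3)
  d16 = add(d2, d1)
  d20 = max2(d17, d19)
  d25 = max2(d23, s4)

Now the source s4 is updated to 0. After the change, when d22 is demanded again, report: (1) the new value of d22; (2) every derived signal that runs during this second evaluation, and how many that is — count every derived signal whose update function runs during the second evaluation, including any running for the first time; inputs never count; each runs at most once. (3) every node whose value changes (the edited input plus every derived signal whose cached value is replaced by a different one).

First demand of the output computes:
  d1 = min2(-4, -7) = -7
  d2 = min2(-7, -7) = -7
  d3 = add(8, -7) = 1
  d5 = add(1, -7) = -6
  d7 = add(-4, -6) = -10
  d8 = max2(1, -10) = 1
  d9 = min2(1, -7) = -7
  d10 = min2(-10, 8) = -10
  d11 = absv(-7) = 7
  d12 = max2(7, 1) = 7
  d13 = max2(-10, 7) = 7
  d15 = min2(7, 7) = 7
  d16 = add(-7, -7) = -14
  d17 = min2(7, -6) = -6
  d18 = max2(-10, -6) = -6
  d19 = min2(-14, -6) = -14
  d20 = max2(-6, -14) = -6
  d21 = min2(-6, -6) = -6
  d22 = absv(-6) = 6

After the edit, cleaning proceeds:
  d3: a read changed (s4 8->0) — executes, giving -7.
  d5: a read changed (d3 1->-7) — executes, giving -14.
  d7: a read changed (d5 -6->-14) — executes, giving -18.
  d8: a read changed (d3 1->-7; d7 -10->-18) — executes, giving -7.
  d9: a read changed (d8 1->-7) — executes, giving -7 — identical to its old value.
  d10: a read changed (d7 -10->-18; s4 8->0) — executes, giving -18.
  d11: dirty, but its reads are unchanged (d9 unchanged); cached 7 stands.
  d12: a read changed (d8 1->-7) — executes, giving 7 — identical to its old value.
  d13: a read changed (d10 -10->-18) — executes, giving 7 — identical to its old value.
  d15: dirty, but its reads are unchanged (d12 unchanged, d13 unchanged); cached 7 stands.
  d17: a read changed (d5 -6->-14) — executes, giving -14.
  d18: a read changed (d10 -10->-18; d17 -6->-14) — executes, giving -14.
  d19: a read changed (d18 -6->-14) — executes, giving -14 — identical to its old value.
  d20: a read changed (d17 -6->-14) — executes, giving -14.
  d21: a read changed (d18 -6->-14; d20 -6->-14) — executes, giving -14.
  d22: a read changed (d21 -6->-14) — executes, giving 14.

Note where the cutoff bites: d11 is checked, finds nothing changed, and keeps its cache.

Demanding d22 again yields 14.
14 derived signals run: d3, d5, d7, d8, d9, d10, d12, d13, d17, d18, d19, d20, d21, d22.
The nodes whose values change: s4, d3, d5, d7, d8, d10, d17, d18, d20, d21, d22.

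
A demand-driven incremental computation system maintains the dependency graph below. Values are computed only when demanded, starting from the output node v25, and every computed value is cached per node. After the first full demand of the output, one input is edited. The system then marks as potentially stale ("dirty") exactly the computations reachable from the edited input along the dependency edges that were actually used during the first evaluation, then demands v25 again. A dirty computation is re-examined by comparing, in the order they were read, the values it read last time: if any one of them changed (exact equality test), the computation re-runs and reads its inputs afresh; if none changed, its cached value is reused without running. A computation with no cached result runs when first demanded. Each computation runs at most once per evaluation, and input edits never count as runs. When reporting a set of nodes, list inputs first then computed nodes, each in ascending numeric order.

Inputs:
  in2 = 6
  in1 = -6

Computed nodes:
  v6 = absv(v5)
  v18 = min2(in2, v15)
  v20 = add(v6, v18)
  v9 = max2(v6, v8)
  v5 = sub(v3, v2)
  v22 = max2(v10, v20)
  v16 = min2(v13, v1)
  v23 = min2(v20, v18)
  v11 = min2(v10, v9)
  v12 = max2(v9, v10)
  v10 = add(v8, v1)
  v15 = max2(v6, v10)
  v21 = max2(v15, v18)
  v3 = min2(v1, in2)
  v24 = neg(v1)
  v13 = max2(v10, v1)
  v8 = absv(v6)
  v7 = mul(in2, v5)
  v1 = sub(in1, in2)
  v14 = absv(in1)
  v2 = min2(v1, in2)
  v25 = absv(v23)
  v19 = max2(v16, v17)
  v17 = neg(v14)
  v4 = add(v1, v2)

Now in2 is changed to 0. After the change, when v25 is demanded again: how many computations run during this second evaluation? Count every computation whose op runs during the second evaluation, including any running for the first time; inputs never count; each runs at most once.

Computations that run: v1, v2, v3, v5, v10, v15, v18 — 7 in total.
Key observation: the cutoff stops propagation at v6 — its inputs' values are unchanged, so it reuses its cache.

First evaluation (everything demanded from the output):
  v1 = sub(-6, 6) = -12
  v2 = min2(-12, 6) = -12
  v3 = min2(-12, 6) = -12
  v5 = sub(-12, -12) = 0
  v6 = absv(0) = 0
  v8 = absv(0) = 0
  v10 = add(0, -12) = -12
  v15 = max2(0, -12) = 0
  v18 = min2(6, 0) = 0
  v20 = add(0, 0) = 0
  v23 = min2(0, 0) = 0
  v25 = absv(0) = 0

Propagation after the edit:
  v1: runs — in2 6->0; result -6.
  v2: runs — v1 -12->-6; in2 6->0; result -6.
  v3: runs — v1 -12->-6; in2 6->0; result -6.
  v5: runs — v3 -12->-6; v2 -12->-6; result 0 (same value as before).
  v6: checked — values it read are unchanged (v5 unchanged); reused cached 0 without running.
  v8: checked — values it read are unchanged (v6 unchanged); reused cached 0 without running.
  v10: runs — v1 -12->-6; result -6.
  v15: runs — v10 -12->-6; result 0 (same value as before).
  v18: runs — in2 6->0; result 0 (same value as before).
  v20: checked — values it read are unchanged (v6 unchanged, v18 unchanged); reused cached 0 without running.
  v23: checked — values it read are unchanged (v20 unchanged, v18 unchanged); reused cached 0 without running.
  v25: checked — values it read are unchanged (v23 unchanged); reused cached 0 without running.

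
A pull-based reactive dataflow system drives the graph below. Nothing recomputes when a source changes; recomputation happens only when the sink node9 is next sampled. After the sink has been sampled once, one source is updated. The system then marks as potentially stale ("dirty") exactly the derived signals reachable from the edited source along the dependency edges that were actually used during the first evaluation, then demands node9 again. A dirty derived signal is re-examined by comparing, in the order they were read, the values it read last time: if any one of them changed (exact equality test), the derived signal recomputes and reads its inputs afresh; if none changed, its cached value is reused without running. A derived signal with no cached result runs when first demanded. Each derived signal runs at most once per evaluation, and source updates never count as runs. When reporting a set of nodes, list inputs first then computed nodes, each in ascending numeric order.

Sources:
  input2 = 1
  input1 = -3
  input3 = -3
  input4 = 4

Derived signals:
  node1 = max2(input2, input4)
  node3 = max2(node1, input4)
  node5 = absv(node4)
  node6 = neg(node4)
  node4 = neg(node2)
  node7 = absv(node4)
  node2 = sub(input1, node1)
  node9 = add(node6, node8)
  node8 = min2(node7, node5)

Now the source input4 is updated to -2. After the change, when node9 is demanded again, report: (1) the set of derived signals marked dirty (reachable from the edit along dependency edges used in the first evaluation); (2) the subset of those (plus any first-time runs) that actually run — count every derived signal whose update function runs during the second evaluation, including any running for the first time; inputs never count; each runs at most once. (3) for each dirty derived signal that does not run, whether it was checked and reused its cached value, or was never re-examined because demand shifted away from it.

First evaluation (everything demanded from the output):
  node1 = max2(1, 4) = 4
  node2 = sub(-3, 4) = -7
  node4 = neg(-7) = 7
  node5 = absv(7) = 7
  node6 = neg(7) = -7
  node7 = absv(7) = 7
  node8 = min2(7, 7) = 7
  node9 = add(-7, 7) = 0

Propagation after the edit:
  node1: runs — input4 4->-2; result 1.
  node2: runs — node1 4->1; result -4.
  node4: runs — node2 -7->-4; result 4.
  node5: runs — node4 7->4; result 4.
  node6: runs — node4 7->4; result -4.
  node7: runs — node4 7->4; result 4.
  node8: runs — node7 7->4; node5 7->4; result 4.
  node9: runs — node6 -7->-4; node8 7->4; result 0 (same value as before).

Marked dirty: node1, node2, node4, node5, node6, node7, node8, node9.
Derived signals that run: node1, node2, node4, node5, node6, node7, node8, node9 — 8 in total.
Every dirty derived signal ran.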